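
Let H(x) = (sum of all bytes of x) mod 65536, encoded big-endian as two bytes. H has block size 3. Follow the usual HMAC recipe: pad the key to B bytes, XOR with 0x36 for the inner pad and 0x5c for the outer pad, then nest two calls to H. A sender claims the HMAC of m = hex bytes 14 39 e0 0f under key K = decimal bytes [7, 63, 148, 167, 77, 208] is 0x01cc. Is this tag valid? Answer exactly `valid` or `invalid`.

valid

Key decimal bytes [7, 63, 148, 167, 77, 208] = 07 3f 94 a7 4d d0 is 6 bytes > B = 3, so hash it first: H(key) = 02 9e, then zero-pad to 3 bytes: K' = 02 9e 00.
K' ⊕ ipad = 34 a8 36; K' ⊕ opad = 5e c2 5c.
Inner hash: sum = 52+168+54+20+57+224+15 = 590 → 02 4e.
Outer hash (recomputed tag): sum = 94+194+92+2+78 = 460 → 01 cc.
Recomputed tag = 01cc; claimed = 01cc → match.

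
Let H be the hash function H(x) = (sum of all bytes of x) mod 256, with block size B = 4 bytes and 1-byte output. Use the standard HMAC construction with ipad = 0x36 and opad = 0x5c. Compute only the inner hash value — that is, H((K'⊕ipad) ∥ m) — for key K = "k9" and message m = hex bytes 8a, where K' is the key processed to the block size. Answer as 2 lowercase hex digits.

Key "k9" = 6b 39 is 2 bytes ≤ B = 4; zero-pad to 4 bytes: K' = 6b 39 00 00.
K' ⊕ ipad = 5d 0f 36 36.
Inner input = 5d 0f 36 36 ∥ 8a.
Inner hash: sum = 93+15+54+54+138 = 354; mod 256 = 98 → 62.

62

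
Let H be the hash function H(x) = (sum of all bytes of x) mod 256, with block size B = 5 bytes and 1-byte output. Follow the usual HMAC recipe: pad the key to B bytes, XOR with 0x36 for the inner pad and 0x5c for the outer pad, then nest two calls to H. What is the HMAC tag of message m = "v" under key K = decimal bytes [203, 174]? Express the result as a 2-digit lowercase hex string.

Key decimal bytes [203, 174] = cb ae is 2 bytes ≤ B = 5; zero-pad to 5 bytes: K' = cb ae 00 00 00.
K' ⊕ ipad = fd 98 36 36 36.  K' ⊕ opad = 97 f2 5c 5c 5c.
Inner input = (K'⊕ipad) ∥ m = fd 98 36 36 36 ∥ 76.
Inner hash: sum = 253+152+54+54+54+118 = 685; mod 256 = 173 → ad.
Outer input = (K'⊕opad) ∥ inner = 97 f2 5c 5c 5c ∥ ad.
Outer hash (tag): sum = 151+242+92+92+92+173 = 842; mod 256 = 74 → 4a.

4a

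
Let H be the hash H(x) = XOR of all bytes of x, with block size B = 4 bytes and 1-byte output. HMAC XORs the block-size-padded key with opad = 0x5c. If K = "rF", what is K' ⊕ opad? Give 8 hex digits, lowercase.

2e1a5c5c

Key "rF" = 72 46 is 2 bytes ≤ B = 4; zero-pad to 4 bytes: K' = 72 46 00 00.
XOR each byte with 0x5c: 72⊕5c=2e, 46⊕5c=1a, 00⊕5c=5c, 00⊕5c=5c.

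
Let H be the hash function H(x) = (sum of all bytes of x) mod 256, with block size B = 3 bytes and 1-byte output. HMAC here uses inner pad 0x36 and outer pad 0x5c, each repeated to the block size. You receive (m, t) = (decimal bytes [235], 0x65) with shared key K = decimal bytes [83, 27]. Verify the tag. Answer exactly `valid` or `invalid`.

Key decimal bytes [83, 27] = 53 1b is 2 bytes ≤ B = 3; zero-pad to 3 bytes: K' = 53 1b 00.
K' ⊕ ipad = 65 2d 36; K' ⊕ opad = 0f 47 5c.
Inner hash: sum = 101+45+54+235 = 435; mod 256 = 179 → b3.
Outer hash (recomputed tag): sum = 15+71+92+179 = 357; mod 256 = 101 → 65.
Recomputed tag = 65; claimed = 65 → match.

valid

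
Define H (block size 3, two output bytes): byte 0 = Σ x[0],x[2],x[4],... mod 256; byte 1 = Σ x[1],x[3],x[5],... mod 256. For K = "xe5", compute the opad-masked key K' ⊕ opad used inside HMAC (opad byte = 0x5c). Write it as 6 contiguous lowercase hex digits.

243969

Key "xe5" = 78 65 35 is exactly B = 3 bytes: K' = 78 65 35.
XOR each byte with 0x5c: 78⊕5c=24, 65⊕5c=39, 35⊕5c=69.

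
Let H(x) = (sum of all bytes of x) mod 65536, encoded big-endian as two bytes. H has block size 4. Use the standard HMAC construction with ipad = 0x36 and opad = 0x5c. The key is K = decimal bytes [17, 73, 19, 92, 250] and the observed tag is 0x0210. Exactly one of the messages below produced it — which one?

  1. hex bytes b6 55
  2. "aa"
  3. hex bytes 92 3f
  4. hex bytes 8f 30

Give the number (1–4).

2

Key decimal bytes [17, 73, 19, 92, 250] = 11 49 13 5c fa is 5 bytes > B = 4, so hash it first: H(key) = 01 c3, then zero-pad to 4 bytes: K' = 01 c3 00 00.
K' ⊕ ipad = 37 f5 36 36; K' ⊕ opad = 5d 9f 5c 5c.
m1: inner = H(37 f5 36 36 b6 55) = 02 a3; tag = H(5d 9f 5c 5c 02 a3) = 0259
m2: inner = H(37 f5 36 36 61 61) = 02 5a; tag = H(5d 9f 5c 5c 02 5a) = 0210 ← matches
m3: inner = H(37 f5 36 36 92 3f) = 02 69; tag = H(5d 9f 5c 5c 02 69) = 021f
m4: inner = H(37 f5 36 36 8f 30) = 02 57; tag = H(5d 9f 5c 5c 02 57) = 020d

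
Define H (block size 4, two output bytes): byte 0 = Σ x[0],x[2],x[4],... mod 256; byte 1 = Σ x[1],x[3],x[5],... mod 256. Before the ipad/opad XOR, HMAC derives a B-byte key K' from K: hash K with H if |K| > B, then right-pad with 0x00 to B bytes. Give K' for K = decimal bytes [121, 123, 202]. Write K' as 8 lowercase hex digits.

797bca00

Key decimal bytes [121, 123, 202] = 79 7b ca is 3 bytes ≤ B = 4; zero-pad to 4 bytes: K' = 79 7b ca 00.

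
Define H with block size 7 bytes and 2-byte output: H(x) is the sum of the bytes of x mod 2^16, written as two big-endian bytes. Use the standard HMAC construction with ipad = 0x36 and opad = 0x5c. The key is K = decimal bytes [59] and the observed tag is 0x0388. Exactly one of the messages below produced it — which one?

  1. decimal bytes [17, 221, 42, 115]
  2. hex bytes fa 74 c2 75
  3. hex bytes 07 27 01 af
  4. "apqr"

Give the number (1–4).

2

Key decimal bytes [59] = 3b is 1 byte ≤ B = 7; zero-pad to 7 bytes: K' = 3b 00 00 00 00 00 00.
K' ⊕ ipad = 0d 36 36 36 36 36 36; K' ⊕ opad = 67 5c 5c 5c 5c 5c 5c.
m1: inner = H(0d 36 36 36 36 36 36 11 dd 2a 73) = 02 dc; tag = H(67 5c 5c 5c 5c 5c 5c 02 dc) = 036d
m2: inner = H(0d 36 36 36 36 36 36 fa 74 c2 75) = 03 f6; tag = H(67 5c 5c 5c 5c 5c 5c 03 f6) = 0388 ← matches
m3: inner = H(0d 36 36 36 36 36 36 07 27 01 af) = 02 2f; tag = H(67 5c 5c 5c 5c 5c 5c 02 2f) = 02c0
m4: inner = H(0d 36 36 36 36 36 36 61 70 71 72) = 03 05; tag = H(67 5c 5c 5c 5c 5c 5c 03 05) = 0297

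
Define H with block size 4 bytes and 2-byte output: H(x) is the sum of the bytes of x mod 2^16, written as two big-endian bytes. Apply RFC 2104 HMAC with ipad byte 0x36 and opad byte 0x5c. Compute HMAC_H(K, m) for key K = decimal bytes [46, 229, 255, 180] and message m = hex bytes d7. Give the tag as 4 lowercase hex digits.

02c6

Key decimal bytes [46, 229, 255, 180] = 2e e5 ff b4 is exactly B = 4 bytes: K' = 2e e5 ff b4.
K' ⊕ ipad = 18 d3 c9 82.  K' ⊕ opad = 72 b9 a3 e8.
Inner input = (K'⊕ipad) ∥ m = 18 d3 c9 82 ∥ d7.
Inner hash: sum = 24+211+201+130+215 = 781 → 03 0d.
Outer input = (K'⊕opad) ∥ inner = 72 b9 a3 e8 ∥ 03 0d.
Outer hash (tag): sum = 114+185+163+232+3+13 = 710 → 02 c6.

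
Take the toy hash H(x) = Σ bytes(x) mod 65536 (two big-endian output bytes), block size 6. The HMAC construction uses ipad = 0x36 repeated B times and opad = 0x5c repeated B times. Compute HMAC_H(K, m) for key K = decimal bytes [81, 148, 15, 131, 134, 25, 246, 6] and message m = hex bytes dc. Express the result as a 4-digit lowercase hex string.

022c

Key decimal bytes [81, 148, 15, 131, 134, 25, 246, 6] = 51 94 0f 83 86 19 f6 06 is 8 bytes > B = 6, so hash it first: H(key) = 03 12, then zero-pad to 6 bytes: K' = 03 12 00 00 00 00.
K' ⊕ ipad = 35 24 36 36 36 36.  K' ⊕ opad = 5f 4e 5c 5c 5c 5c.
Inner input = (K'⊕ipad) ∥ m = 35 24 36 36 36 36 ∥ dc.
Inner hash: sum = 53+36+54+54+54+54+220 = 525 → 02 0d.
Outer input = (K'⊕opad) ∥ inner = 5f 4e 5c 5c 5c 5c ∥ 02 0d.
Outer hash (tag): sum = 95+78+92+92+92+92+2+13 = 556 → 02 2c.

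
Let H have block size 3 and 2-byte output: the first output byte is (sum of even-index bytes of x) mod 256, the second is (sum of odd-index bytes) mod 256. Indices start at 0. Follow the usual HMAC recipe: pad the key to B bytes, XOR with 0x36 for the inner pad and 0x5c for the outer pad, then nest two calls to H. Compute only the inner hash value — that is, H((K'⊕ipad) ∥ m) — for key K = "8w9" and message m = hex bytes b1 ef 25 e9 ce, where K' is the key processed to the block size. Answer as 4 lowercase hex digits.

Key "8w9" = 38 77 39 is exactly B = 3 bytes: K' = 38 77 39.
K' ⊕ ipad = 0e 41 0f.
Inner input = 0e 41 0f ∥ b1 ef 25 e9 ce.
Inner hash: even-index sum = 501 mod 256 = 245; odd-index sum = 485 mod 256 = 229 → f5 e5.

f5e5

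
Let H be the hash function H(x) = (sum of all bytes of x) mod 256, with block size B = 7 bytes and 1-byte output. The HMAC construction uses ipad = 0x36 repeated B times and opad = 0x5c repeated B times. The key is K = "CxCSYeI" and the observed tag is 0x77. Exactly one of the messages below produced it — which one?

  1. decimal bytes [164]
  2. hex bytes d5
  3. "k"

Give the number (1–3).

2

Key "CxCSYeI" = 43 78 43 53 59 65 49 is exactly B = 7 bytes: K' = 43 78 43 53 59 65 49.
K' ⊕ ipad = 75 4e 75 65 6f 53 7f; K' ⊕ opad = 1f 24 1f 0f 05 39 15.
m1: inner = H(75 4e 75 65 6f 53 7f a4) = 82; tag = H(1f 24 1f 0f 05 39 15 82) = 46
m2: inner = H(75 4e 75 65 6f 53 7f d5) = b3; tag = H(1f 24 1f 0f 05 39 15 b3) = 77 ← matches
m3: inner = H(75 4e 75 65 6f 53 7f 6b) = 49; tag = H(1f 24 1f 0f 05 39 15 49) = 0d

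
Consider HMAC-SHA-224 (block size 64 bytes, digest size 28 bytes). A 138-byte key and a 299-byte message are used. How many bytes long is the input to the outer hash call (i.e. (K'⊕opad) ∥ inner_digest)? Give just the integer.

Key is 138 > 64 bytes, so it is hashed to 28 bytes then zero-padded to 64: |K'| = 64.
Outer input = (K'⊕opad) ∥ H(inner) → 64 + 28 = 92 bytes.

92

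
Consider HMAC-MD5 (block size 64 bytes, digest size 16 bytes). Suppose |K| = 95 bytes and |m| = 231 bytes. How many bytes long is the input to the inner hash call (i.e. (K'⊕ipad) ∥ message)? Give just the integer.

Key is 95 > 64 bytes, so it is hashed to 16 bytes then zero-padded to 64: |K'| = 64.
Inner input = (K'⊕ipad) ∥ m → 64 + 231 = 295 bytes.

295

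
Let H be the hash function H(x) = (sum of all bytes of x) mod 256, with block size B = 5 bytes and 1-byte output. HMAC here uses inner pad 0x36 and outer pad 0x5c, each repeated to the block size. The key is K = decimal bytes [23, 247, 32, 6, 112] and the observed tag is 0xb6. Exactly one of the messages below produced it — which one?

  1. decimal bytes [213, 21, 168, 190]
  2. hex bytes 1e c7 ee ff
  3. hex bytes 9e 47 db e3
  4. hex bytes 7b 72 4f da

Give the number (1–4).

1

Key decimal bytes [23, 247, 32, 6, 112] = 17 f7 20 06 70 is exactly B = 5 bytes: K' = 17 f7 20 06 70.
K' ⊕ ipad = 21 c1 16 30 46; K' ⊕ opad = 4b ab 7c 5a 2c.
m1: inner = H(21 c1 16 30 46 d5 15 a8 be) = be; tag = H(4b ab 7c 5a 2c be) = b6 ← matches
m2: inner = H(21 c1 16 30 46 1e c7 ee ff) = 40; tag = H(4b ab 7c 5a 2c 40) = 38
m3: inner = H(21 c1 16 30 46 9e 47 db e3) = 11; tag = H(4b ab 7c 5a 2c 11) = 09
m4: inner = H(21 c1 16 30 46 7b 72 4f da) = 84; tag = H(4b ab 7c 5a 2c 84) = 7c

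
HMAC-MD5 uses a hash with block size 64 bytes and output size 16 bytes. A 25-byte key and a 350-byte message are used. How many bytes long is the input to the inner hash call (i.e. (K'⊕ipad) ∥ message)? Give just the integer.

414

Key is 25 ≤ 64 bytes, zero-padded: |K'| = 64.
Inner input = (K'⊕ipad) ∥ m → 64 + 350 = 414 bytes.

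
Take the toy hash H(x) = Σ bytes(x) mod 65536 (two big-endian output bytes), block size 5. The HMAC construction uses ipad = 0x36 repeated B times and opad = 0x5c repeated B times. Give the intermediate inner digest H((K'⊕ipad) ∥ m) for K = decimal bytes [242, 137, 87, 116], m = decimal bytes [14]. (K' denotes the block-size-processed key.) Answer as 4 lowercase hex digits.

Key decimal bytes [242, 137, 87, 116] = f2 89 57 74 is 4 bytes ≤ B = 5; zero-pad to 5 bytes: K' = f2 89 57 74 00.
K' ⊕ ipad = c4 bf 61 42 36.
Inner input = c4 bf 61 42 36 ∥ 0e.
Inner hash: sum = 196+191+97+66+54+14 = 618 → 02 6a.

026a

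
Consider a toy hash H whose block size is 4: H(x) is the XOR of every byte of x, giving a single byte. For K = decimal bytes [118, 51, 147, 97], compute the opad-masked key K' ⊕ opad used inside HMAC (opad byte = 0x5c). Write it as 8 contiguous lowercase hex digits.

Key decimal bytes [118, 51, 147, 97] = 76 33 93 61 is exactly B = 4 bytes: K' = 76 33 93 61.
XOR each byte with 0x5c: 76⊕5c=2a, 33⊕5c=6f, 93⊕5c=cf, 61⊕5c=3d.

2a6fcf3d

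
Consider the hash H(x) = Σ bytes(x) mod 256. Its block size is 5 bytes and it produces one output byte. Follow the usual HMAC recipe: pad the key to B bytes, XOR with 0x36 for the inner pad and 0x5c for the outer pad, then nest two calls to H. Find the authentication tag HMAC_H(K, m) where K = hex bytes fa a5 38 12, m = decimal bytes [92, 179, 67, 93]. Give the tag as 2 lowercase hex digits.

Key hex bytes fa a5 38 12 is 4 bytes ≤ B = 5; zero-pad to 5 bytes: K' = fa a5 38 12 00.
K' ⊕ ipad = cc 93 0e 24 36.  K' ⊕ opad = a6 f9 64 4e 5c.
Inner input = (K'⊕ipad) ∥ m = cc 93 0e 24 36 ∥ 5c b3 43 5d.
Inner hash: sum = 204+147+14+36+54+92+179+67+93 = 886; mod 256 = 118 → 76.
Outer input = (K'⊕opad) ∥ inner = a6 f9 64 4e 5c ∥ 76.
Outer hash (tag): sum = 166+249+100+78+92+118 = 803; mod 256 = 35 → 23.

23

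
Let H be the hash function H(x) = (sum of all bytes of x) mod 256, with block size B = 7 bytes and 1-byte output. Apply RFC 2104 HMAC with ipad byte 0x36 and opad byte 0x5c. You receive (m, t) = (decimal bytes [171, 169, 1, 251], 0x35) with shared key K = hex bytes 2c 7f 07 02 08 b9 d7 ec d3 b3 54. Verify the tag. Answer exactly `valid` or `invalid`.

Key hex bytes 2c 7f 07 02 08 b9 d7 ec d3 b3 54 is 11 bytes > B = 7, so hash it first: H(key) = 12, then zero-pad to 7 bytes: K' = 12 00 00 00 00 00 00.
K' ⊕ ipad = 24 36 36 36 36 36 36; K' ⊕ opad = 4e 5c 5c 5c 5c 5c 5c.
Inner hash: sum = 36+54+54+54+54+54+54+171+169+1+251 = 952; mod 256 = 184 → b8.
Outer hash (recomputed tag): sum = 78+92+92+92+92+92+92+184 = 814; mod 256 = 46 → 2e.
Recomputed tag = 2e; claimed = 35 → mismatch.

invalid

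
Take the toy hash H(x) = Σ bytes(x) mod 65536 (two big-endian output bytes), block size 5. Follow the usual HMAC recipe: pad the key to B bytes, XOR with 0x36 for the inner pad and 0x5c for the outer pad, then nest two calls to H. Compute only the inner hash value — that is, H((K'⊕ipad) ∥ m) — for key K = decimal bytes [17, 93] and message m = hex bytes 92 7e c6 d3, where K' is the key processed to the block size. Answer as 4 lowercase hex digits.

03dd

Key decimal bytes [17, 93] = 11 5d is 2 bytes ≤ B = 5; zero-pad to 5 bytes: K' = 11 5d 00 00 00.
K' ⊕ ipad = 27 6b 36 36 36.
Inner input = 27 6b 36 36 36 ∥ 92 7e c6 d3.
Inner hash: sum = 39+107+54+54+54+146+126+198+211 = 989 → 03 dd.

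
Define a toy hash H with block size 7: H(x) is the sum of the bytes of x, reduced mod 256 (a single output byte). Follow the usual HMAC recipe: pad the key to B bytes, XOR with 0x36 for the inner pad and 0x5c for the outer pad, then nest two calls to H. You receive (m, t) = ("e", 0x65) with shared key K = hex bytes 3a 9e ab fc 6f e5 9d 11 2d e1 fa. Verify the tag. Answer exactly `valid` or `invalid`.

Key hex bytes 3a 9e ab fc 6f e5 9d 11 2d e1 fa is 11 bytes > B = 7, so hash it first: H(key) = 89, then zero-pad to 7 bytes: K' = 89 00 00 00 00 00 00.
K' ⊕ ipad = bf 36 36 36 36 36 36; K' ⊕ opad = d5 5c 5c 5c 5c 5c 5c.
Inner hash: sum = 191+54+54+54+54+54+54+101 = 616; mod 256 = 104 → 68.
Outer hash (recomputed tag): sum = 213+92+92+92+92+92+92+104 = 869; mod 256 = 101 → 65.
Recomputed tag = 65; claimed = 65 → match.

valid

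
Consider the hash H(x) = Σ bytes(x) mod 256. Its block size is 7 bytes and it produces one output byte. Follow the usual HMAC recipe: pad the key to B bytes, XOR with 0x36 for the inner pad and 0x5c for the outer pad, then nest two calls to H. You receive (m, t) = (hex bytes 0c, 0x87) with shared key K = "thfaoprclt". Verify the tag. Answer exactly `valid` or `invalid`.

invalid

Key "thfaoprclt" = 74 68 66 61 6f 70 72 63 6c 74 is 10 bytes > B = 7, so hash it first: H(key) = 37, then zero-pad to 7 bytes: K' = 37 00 00 00 00 00 00.
K' ⊕ ipad = 01 36 36 36 36 36 36; K' ⊕ opad = 6b 5c 5c 5c 5c 5c 5c.
Inner hash: sum = 1+54+54+54+54+54+54+12 = 337; mod 256 = 81 → 51.
Outer hash (recomputed tag): sum = 107+92+92+92+92+92+92+81 = 740; mod 256 = 228 → e4.
Recomputed tag = e4; claimed = 87 → mismatch.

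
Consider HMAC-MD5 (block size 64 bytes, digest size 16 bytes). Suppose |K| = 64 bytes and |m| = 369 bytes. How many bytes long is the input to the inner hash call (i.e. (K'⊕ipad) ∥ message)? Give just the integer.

Key is 64 ≤ 64 bytes, zero-padded: |K'| = 64.
Inner input = (K'⊕ipad) ∥ m → 64 + 369 = 433 bytes.

433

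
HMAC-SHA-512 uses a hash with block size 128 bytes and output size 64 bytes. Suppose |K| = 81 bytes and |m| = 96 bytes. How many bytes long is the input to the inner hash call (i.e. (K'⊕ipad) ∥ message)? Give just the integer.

224

Key is 81 ≤ 128 bytes, zero-padded: |K'| = 128.
Inner input = (K'⊕ipad) ∥ m → 128 + 96 = 224 bytes.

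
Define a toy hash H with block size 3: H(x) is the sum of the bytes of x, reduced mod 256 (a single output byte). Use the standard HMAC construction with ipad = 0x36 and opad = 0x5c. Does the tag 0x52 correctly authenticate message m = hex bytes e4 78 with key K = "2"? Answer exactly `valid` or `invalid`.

invalid

Key "2" = 32 is 1 byte ≤ B = 3; zero-pad to 3 bytes: K' = 32 00 00.
K' ⊕ ipad = 04 36 36; K' ⊕ opad = 6e 5c 5c.
Inner hash: sum = 4+54+54+228+120 = 460; mod 256 = 204 → cc.
Outer hash (recomputed tag): sum = 110+92+92+204 = 498; mod 256 = 242 → f2.
Recomputed tag = f2; claimed = 52 → mismatch.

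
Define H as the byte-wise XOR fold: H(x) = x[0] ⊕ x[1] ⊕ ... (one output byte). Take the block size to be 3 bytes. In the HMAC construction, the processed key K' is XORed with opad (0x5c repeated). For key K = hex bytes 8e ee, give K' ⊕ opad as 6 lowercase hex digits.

Key hex bytes 8e ee is 2 bytes ≤ B = 3; zero-pad to 3 bytes: K' = 8e ee 00.
XOR each byte with 0x5c: 8e⊕5c=d2, ee⊕5c=b2, 00⊕5c=5c.

d2b25c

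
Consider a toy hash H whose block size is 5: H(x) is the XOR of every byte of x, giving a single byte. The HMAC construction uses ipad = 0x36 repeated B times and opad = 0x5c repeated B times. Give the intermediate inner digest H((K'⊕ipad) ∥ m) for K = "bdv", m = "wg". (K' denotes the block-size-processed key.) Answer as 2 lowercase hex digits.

Key "bdv" = 62 64 76 is 3 bytes ≤ B = 5; zero-pad to 5 bytes: K' = 62 64 76 00 00.
K' ⊕ ipad = 54 52 40 36 36.
Inner input = 54 52 40 36 36 ∥ 77 67.
Inner hash: XOR 54⊕52⊕40⊕36⊕36⊕77⊕67 = 56.

56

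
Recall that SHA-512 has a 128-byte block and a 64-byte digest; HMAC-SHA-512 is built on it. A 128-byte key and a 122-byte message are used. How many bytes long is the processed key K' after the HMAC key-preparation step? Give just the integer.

128

Key is 128 ≤ 128 bytes, zero-padded: |K'| = 128.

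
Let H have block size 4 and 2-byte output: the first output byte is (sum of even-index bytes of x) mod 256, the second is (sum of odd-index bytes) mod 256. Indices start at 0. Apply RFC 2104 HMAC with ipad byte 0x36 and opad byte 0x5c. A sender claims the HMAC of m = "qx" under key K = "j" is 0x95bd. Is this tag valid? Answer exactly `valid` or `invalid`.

Key "j" = 6a is 1 byte ≤ B = 4; zero-pad to 4 bytes: K' = 6a 00 00 00.
K' ⊕ ipad = 5c 36 36 36; K' ⊕ opad = 36 5c 5c 5c.
Inner hash: even-index sum = 259 mod 256 = 3; odd-index sum = 228 mod 256 = 228 → 03 e4.
Outer hash (recomputed tag): even-index sum = 149 mod 256 = 149; odd-index sum = 412 mod 256 = 156 → 95 9c.
Recomputed tag = 959c; claimed = 95bd → mismatch.

invalid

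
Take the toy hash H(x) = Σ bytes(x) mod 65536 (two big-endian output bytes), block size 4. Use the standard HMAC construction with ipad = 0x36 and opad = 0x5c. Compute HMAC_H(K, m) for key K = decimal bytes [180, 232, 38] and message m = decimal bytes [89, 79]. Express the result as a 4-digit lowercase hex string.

02c2

Key decimal bytes [180, 232, 38] = b4 e8 26 is 3 bytes ≤ B = 4; zero-pad to 4 bytes: K' = b4 e8 26 00.
K' ⊕ ipad = 82 de 10 36.  K' ⊕ opad = e8 b4 7a 5c.
Inner input = (K'⊕ipad) ∥ m = 82 de 10 36 ∥ 59 4f.
Inner hash: sum = 130+222+16+54+89+79 = 590 → 02 4e.
Outer input = (K'⊕opad) ∥ inner = e8 b4 7a 5c ∥ 02 4e.
Outer hash (tag): sum = 232+180+122+92+2+78 = 706 → 02 c2.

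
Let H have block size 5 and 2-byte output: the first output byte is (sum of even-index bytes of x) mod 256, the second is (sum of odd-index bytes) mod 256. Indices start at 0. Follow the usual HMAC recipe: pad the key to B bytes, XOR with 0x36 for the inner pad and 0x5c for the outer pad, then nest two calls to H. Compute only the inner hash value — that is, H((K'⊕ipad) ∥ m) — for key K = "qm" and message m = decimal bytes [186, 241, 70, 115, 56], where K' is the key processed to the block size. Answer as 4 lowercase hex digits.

Key "qm" = 71 6d is 2 bytes ≤ B = 5; zero-pad to 5 bytes: K' = 71 6d 00 00 00.
K' ⊕ ipad = 47 5b 36 36 36.
Inner input = 47 5b 36 36 36 ∥ ba f1 46 73 38.
Inner hash: even-index sum = 535 mod 256 = 23; odd-index sum = 457 mod 256 = 201 → 17 c9.

17c9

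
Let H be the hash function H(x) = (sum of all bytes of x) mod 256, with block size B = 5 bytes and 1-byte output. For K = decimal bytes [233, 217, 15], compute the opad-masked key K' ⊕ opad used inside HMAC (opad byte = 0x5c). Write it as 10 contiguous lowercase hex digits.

Key decimal bytes [233, 217, 15] = e9 d9 0f is 3 bytes ≤ B = 5; zero-pad to 5 bytes: K' = e9 d9 0f 00 00.
XOR each byte with 0x5c: e9⊕5c=b5, d9⊕5c=85, 0f⊕5c=53, 00⊕5c=5c, 00⊕5c=5c.

b585535c5c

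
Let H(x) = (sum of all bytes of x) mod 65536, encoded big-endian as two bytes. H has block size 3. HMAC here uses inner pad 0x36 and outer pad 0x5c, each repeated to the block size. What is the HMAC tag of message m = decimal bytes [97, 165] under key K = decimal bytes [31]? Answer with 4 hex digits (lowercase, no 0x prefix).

Key decimal bytes [31] = 1f is 1 byte ≤ B = 3; zero-pad to 3 bytes: K' = 1f 00 00.
K' ⊕ ipad = 29 36 36.  K' ⊕ opad = 43 5c 5c.
Inner input = (K'⊕ipad) ∥ m = 29 36 36 ∥ 61 a5.
Inner hash: sum = 41+54+54+97+165 = 411 → 01 9b.
Outer input = (K'⊕opad) ∥ inner = 43 5c 5c ∥ 01 9b.
Outer hash (tag): sum = 67+92+92+1+155 = 407 → 01 97.

0197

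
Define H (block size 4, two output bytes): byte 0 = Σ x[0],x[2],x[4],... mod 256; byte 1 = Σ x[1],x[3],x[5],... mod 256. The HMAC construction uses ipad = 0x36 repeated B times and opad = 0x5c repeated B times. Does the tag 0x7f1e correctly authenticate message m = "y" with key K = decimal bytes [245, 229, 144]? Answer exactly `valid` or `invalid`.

invalid

Key decimal bytes [245, 229, 144] = f5 e5 90 is 3 bytes ≤ B = 4; zero-pad to 4 bytes: K' = f5 e5 90 00.
K' ⊕ ipad = c3 d3 a6 36; K' ⊕ opad = a9 b9 cc 5c.
Inner hash: even-index sum = 482 mod 256 = 226; odd-index sum = 265 mod 256 = 9 → e2 09.
Outer hash (recomputed tag): even-index sum = 599 mod 256 = 87; odd-index sum = 286 mod 256 = 30 → 57 1e.
Recomputed tag = 571e; claimed = 7f1e → mismatch.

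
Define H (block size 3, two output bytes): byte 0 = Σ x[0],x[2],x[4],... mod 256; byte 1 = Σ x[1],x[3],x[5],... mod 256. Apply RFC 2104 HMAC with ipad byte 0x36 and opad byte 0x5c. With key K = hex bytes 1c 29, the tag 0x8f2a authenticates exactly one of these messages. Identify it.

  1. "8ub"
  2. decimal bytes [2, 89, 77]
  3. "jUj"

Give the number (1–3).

Key hex bytes 1c 29 is 2 bytes ≤ B = 3; zero-pad to 3 bytes: K' = 1c 29 00.
K' ⊕ ipad = 2a 1f 36; K' ⊕ opad = 40 75 5c.
m1: inner = H(2a 1f 36 38 75 62) = d5 b9; tag = H(40 75 5c d5 b9) = 554a
m2: inner = H(2a 1f 36 02 59 4d) = b9 6e; tag = H(40 75 5c b9 6e) = 0a2e
m3: inner = H(2a 1f 36 6a 55 6a) = b5 f3; tag = H(40 75 5c b5 f3) = 8f2a ← matches

3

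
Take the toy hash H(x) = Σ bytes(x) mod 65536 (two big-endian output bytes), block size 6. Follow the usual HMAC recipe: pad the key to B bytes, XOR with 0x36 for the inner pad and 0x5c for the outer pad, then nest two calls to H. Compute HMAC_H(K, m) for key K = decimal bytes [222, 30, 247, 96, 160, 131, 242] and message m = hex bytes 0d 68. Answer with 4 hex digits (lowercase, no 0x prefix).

02da

Key decimal bytes [222, 30, 247, 96, 160, 131, 242] = de 1e f7 60 a0 83 f2 is 7 bytes > B = 6, so hash it first: H(key) = 04 68, then zero-pad to 6 bytes: K' = 04 68 00 00 00 00.
K' ⊕ ipad = 32 5e 36 36 36 36.  K' ⊕ opad = 58 34 5c 5c 5c 5c.
Inner input = (K'⊕ipad) ∥ m = 32 5e 36 36 36 36 ∥ 0d 68.
Inner hash: sum = 50+94+54+54+54+54+13+104 = 477 → 01 dd.
Outer input = (K'⊕opad) ∥ inner = 58 34 5c 5c 5c 5c ∥ 01 dd.
Outer hash (tag): sum = 88+52+92+92+92+92+1+221 = 730 → 02 da.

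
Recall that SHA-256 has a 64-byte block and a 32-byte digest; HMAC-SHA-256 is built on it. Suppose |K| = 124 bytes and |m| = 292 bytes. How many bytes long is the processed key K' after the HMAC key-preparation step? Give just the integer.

Key is 124 > 64 bytes, so it is hashed to 32 bytes then zero-padded to 64: |K'| = 64.

64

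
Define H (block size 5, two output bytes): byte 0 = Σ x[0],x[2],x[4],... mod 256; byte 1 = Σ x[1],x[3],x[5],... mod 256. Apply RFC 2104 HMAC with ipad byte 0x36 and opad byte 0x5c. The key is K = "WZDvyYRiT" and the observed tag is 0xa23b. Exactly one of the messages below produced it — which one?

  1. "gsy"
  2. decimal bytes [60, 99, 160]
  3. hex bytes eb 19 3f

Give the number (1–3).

3

Key "WZDvyYRiT" = 57 5a 44 76 79 59 52 69 54 is 9 bytes > B = 5, so hash it first: H(key) = ba 92, then zero-pad to 5 bytes: K' = ba 92 00 00 00.
K' ⊕ ipad = 8c a4 36 36 36; K' ⊕ opad = e6 ce 5c 5c 5c.
m1: inner = H(8c a4 36 36 36 67 73 79) = 6b ba; tag = H(e6 ce 5c 5c 5c 6b ba) = 5895
m2: inner = H(8c a4 36 36 36 3c 63 a0) = 5b b6; tag = H(e6 ce 5c 5c 5c 5b b6) = 5485
m3: inner = H(8c a4 36 36 36 eb 19 3f) = 11 04; tag = H(e6 ce 5c 5c 5c 11 04) = a23b ← matches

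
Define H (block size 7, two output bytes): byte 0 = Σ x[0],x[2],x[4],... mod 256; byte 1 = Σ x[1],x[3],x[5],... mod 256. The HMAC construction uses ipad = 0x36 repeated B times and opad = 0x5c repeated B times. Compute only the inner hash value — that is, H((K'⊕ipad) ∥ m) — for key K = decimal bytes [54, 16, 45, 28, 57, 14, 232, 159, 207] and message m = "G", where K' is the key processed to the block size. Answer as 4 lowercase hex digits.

07a2

Key decimal bytes [54, 16, 45, 28, 57, 14, 232, 159, 207] = 36 10 2d 1c 39 0e e8 9f cf is 9 bytes > B = 7, so hash it first: H(key) = 53 d9, then zero-pad to 7 bytes: K' = 53 d9 00 00 00 00 00.
K' ⊕ ipad = 65 ef 36 36 36 36 36.
Inner input = 65 ef 36 36 36 36 36 ∥ 47.
Inner hash: even-index sum = 263 mod 256 = 7; odd-index sum = 418 mod 256 = 162 → 07 a2.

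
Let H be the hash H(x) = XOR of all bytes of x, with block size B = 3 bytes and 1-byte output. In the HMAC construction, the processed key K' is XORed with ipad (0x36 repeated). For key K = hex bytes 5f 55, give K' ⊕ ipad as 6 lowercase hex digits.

696336

Key hex bytes 5f 55 is 2 bytes ≤ B = 3; zero-pad to 3 bytes: K' = 5f 55 00.
XOR each byte with 0x36: 5f⊕36=69, 55⊕36=63, 00⊕36=36.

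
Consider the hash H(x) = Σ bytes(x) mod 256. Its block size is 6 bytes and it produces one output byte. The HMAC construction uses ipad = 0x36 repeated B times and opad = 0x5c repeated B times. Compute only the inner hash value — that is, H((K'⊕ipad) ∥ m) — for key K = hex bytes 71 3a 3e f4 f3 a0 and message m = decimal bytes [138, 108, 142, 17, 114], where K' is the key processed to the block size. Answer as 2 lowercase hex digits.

Key hex bytes 71 3a 3e f4 f3 a0 is exactly B = 6 bytes: K' = 71 3a 3e f4 f3 a0.
K' ⊕ ipad = 47 0c 08 c2 c5 96.
Inner input = 47 0c 08 c2 c5 96 ∥ 8a 6c 8e 11 72.
Inner hash: sum = 71+12+8+194+197+150+138+108+142+17+114 = 1151; mod 256 = 127 → 7f.

7f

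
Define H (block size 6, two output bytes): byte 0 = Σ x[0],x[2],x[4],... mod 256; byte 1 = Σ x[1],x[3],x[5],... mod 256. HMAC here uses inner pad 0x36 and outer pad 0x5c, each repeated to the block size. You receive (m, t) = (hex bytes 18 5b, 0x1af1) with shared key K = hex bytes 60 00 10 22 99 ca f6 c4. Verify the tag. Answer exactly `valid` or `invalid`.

Key hex bytes 60 00 10 22 99 ca f6 c4 is 8 bytes > B = 6, so hash it first: H(key) = ff b0, then zero-pad to 6 bytes: K' = ff b0 00 00 00 00.
K' ⊕ ipad = c9 86 36 36 36 36; K' ⊕ opad = a3 ec 5c 5c 5c 5c.
Inner hash: even-index sum = 333 mod 256 = 77; odd-index sum = 333 mod 256 = 77 → 4d 4d.
Outer hash (recomputed tag): even-index sum = 424 mod 256 = 168; odd-index sum = 497 mod 256 = 241 → a8 f1.
Recomputed tag = a8f1; claimed = 1af1 → mismatch.

invalid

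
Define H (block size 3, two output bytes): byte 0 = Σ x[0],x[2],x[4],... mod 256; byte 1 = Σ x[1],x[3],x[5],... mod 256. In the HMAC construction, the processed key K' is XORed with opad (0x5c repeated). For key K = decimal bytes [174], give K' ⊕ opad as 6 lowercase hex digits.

f25c5c

Key decimal bytes [174] = ae is 1 byte ≤ B = 3; zero-pad to 3 bytes: K' = ae 00 00.
XOR each byte with 0x5c: ae⊕5c=f2, 00⊕5c=5c, 00⊕5c=5c.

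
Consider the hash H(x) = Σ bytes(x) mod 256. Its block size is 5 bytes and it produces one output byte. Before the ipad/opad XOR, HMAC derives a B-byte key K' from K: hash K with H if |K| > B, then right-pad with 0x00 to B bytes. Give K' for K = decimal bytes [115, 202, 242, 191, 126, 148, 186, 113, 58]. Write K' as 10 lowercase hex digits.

|K| = 9 > B = 5, so first hash the key.
H(K): sum = 115+202+242+191+126+148+186+113+58 = 1381; mod 256 = 101 → 65.
Zero-pad H(K) = 65 to 5 bytes: K' = 65 00 00 00 00.

6500000000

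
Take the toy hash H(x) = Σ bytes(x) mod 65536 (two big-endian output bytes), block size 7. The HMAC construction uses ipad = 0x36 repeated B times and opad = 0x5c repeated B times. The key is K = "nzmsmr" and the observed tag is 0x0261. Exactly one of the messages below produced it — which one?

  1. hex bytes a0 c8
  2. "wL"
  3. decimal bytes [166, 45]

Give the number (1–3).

Key "nzmsmr" = 6e 7a 6d 73 6d 72 is 6 bytes ≤ B = 7; zero-pad to 7 bytes: K' = 6e 7a 6d 73 6d 72 00.
K' ⊕ ipad = 58 4c 5b 45 5b 44 36; K' ⊕ opad = 32 26 31 2f 31 2e 5c.
m1: inner = H(58 4c 5b 45 5b 44 36 a0 c8) = 03 81; tag = H(32 26 31 2f 31 2e 5c 03 81) = 01f7
m2: inner = H(58 4c 5b 45 5b 44 36 77 4c) = 02 dc; tag = H(32 26 31 2f 31 2e 5c 02 dc) = 0251
m3: inner = H(58 4c 5b 45 5b 44 36 a6 2d) = 02 ec; tag = H(32 26 31 2f 31 2e 5c 02 ec) = 0261 ← matches

3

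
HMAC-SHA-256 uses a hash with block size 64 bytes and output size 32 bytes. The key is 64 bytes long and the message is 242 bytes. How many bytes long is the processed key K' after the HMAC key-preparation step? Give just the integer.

64

Key is 64 ≤ 64 bytes, zero-padded: |K'| = 64.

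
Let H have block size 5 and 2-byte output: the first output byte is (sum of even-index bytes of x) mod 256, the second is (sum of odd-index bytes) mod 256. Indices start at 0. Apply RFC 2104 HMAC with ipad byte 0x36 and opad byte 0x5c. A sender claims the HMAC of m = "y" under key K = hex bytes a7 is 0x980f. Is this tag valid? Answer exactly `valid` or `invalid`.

invalid

Key hex bytes a7 is 1 byte ≤ B = 5; zero-pad to 5 bytes: K' = a7 00 00 00 00.
K' ⊕ ipad = 91 36 36 36 36; K' ⊕ opad = fb 5c 5c 5c 5c.
Inner hash: even-index sum = 253 mod 256 = 253; odd-index sum = 229 mod 256 = 229 → fd e5.
Outer hash (recomputed tag): even-index sum = 664 mod 256 = 152; odd-index sum = 437 mod 256 = 181 → 98 b5.
Recomputed tag = 98b5; claimed = 980f → mismatch.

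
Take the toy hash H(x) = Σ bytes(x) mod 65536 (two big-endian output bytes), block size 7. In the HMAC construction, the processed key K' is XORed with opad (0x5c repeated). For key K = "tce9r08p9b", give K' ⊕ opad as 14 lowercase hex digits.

5f065c5c5c5c5c

Key "tce9r08p9b" = 74 63 65 39 72 30 38 70 39 62 is 10 bytes > B = 7, so hash it first: H(key) = 03 5a, then zero-pad to 7 bytes: K' = 03 5a 00 00 00 00 00.
XOR each byte with 0x5c: 03⊕5c=5f, 5a⊕5c=06, 00⊕5c=5c, 00⊕5c=5c, 00⊕5c=5c, 00⊕5c=5c, 00⊕5c=5c.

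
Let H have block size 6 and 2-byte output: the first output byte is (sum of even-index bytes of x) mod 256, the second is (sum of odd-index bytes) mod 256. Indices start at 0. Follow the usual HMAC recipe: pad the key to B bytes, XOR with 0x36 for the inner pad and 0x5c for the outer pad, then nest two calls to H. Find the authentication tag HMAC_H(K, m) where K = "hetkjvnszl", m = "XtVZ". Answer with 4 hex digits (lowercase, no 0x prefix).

Key "hetkjvnszl" = 68 65 74 6b 6a 76 6e 73 7a 6c is 10 bytes > B = 6, so hash it first: H(key) = 2e 25, then zero-pad to 6 bytes: K' = 2e 25 00 00 00 00.
K' ⊕ ipad = 18 13 36 36 36 36.  K' ⊕ opad = 72 79 5c 5c 5c 5c.
Inner input = (K'⊕ipad) ∥ m = 18 13 36 36 36 36 ∥ 58 74 56 5a.
Inner hash: even-index sum = 306 mod 256 = 50; odd-index sum = 333 mod 256 = 77 → 32 4d.
Outer input = (K'⊕opad) ∥ inner = 72 79 5c 5c 5c 5c ∥ 32 4d.
Outer hash (tag): even-index sum = 348 mod 256 = 92; odd-index sum = 382 mod 256 = 126 → 5c 7e.

5c7e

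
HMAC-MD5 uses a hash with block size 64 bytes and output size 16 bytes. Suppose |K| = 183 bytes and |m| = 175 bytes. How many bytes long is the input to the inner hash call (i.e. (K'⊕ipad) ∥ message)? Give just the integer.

Key is 183 > 64 bytes, so it is hashed to 16 bytes then zero-padded to 64: |K'| = 64.
Inner input = (K'⊕ipad) ∥ m → 64 + 175 = 239 bytes.

239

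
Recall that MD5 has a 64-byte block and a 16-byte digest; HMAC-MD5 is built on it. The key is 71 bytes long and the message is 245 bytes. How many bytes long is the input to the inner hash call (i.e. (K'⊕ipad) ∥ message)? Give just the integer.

309

Key is 71 > 64 bytes, so it is hashed to 16 bytes then zero-padded to 64: |K'| = 64.
Inner input = (K'⊕ipad) ∥ m → 64 + 245 = 309 bytes.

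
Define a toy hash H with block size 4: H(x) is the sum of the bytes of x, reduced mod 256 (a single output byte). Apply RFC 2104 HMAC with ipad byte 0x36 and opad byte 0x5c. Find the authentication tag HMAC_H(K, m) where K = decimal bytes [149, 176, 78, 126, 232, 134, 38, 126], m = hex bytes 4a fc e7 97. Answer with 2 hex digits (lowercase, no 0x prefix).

Key decimal bytes [149, 176, 78, 126, 232, 134, 38, 126] = 95 b0 4e 7e e8 86 26 7e is 8 bytes > B = 4, so hash it first: H(key) = 23, then zero-pad to 4 bytes: K' = 23 00 00 00.
K' ⊕ ipad = 15 36 36 36.  K' ⊕ opad = 7f 5c 5c 5c.
Inner input = (K'⊕ipad) ∥ m = 15 36 36 36 ∥ 4a fc e7 97.
Inner hash: sum = 21+54+54+54+74+252+231+151 = 891; mod 256 = 123 → 7b.
Outer input = (K'⊕opad) ∥ inner = 7f 5c 5c 5c ∥ 7b.
Outer hash (tag): sum = 127+92+92+92+123 = 526; mod 256 = 14 → 0e.

0e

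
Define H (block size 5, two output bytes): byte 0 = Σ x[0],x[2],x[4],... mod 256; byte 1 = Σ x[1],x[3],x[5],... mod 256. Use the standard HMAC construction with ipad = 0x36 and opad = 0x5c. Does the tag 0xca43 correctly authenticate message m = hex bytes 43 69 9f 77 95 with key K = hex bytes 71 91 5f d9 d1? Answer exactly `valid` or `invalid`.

Key hex bytes 71 91 5f d9 d1 is exactly B = 5 bytes: K' = 71 91 5f d9 d1.
K' ⊕ ipad = 47 a7 69 ef e7; K' ⊕ opad = 2d cd 03 85 8d.
Inner hash: even-index sum = 631 mod 256 = 119; odd-index sum = 781 mod 256 = 13 → 77 0d.
Outer hash (recomputed tag): even-index sum = 202 mod 256 = 202; odd-index sum = 457 mod 256 = 201 → ca c9.
Recomputed tag = cac9; claimed = ca43 → mismatch.

invalid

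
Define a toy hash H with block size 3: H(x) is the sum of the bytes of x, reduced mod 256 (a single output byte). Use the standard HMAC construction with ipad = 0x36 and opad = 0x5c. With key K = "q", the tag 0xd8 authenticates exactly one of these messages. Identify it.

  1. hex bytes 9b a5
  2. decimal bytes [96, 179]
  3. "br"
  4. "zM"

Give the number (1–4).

1

Key "q" = 71 is 1 byte ≤ B = 3; zero-pad to 3 bytes: K' = 71 00 00.
K' ⊕ ipad = 47 36 36; K' ⊕ opad = 2d 5c 5c.
m1: inner = H(47 36 36 9b a5) = f3; tag = H(2d 5c 5c f3) = d8 ← matches
m2: inner = H(47 36 36 60 b3) = c6; tag = H(2d 5c 5c c6) = ab
m3: inner = H(47 36 36 62 72) = 87; tag = H(2d 5c 5c 87) = 6c
m4: inner = H(47 36 36 7a 4d) = 7a; tag = H(2d 5c 5c 7a) = 5f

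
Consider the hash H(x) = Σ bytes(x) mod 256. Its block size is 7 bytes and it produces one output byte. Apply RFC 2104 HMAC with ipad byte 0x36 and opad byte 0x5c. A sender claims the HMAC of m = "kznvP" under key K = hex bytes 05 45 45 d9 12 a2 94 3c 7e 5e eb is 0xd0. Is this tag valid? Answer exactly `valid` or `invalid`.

invalid

Key hex bytes 05 45 45 d9 12 a2 94 3c 7e 5e eb is 11 bytes > B = 7, so hash it first: H(key) = b3, then zero-pad to 7 bytes: K' = b3 00 00 00 00 00 00.
K' ⊕ ipad = 85 36 36 36 36 36 36; K' ⊕ opad = ef 5c 5c 5c 5c 5c 5c.
Inner hash: sum = 133+54+54+54+54+54+54+107+122+110+118+80 = 994; mod 256 = 226 → e2.
Outer hash (recomputed tag): sum = 239+92+92+92+92+92+92+226 = 1017; mod 256 = 249 → f9.
Recomputed tag = f9; claimed = d0 → mismatch.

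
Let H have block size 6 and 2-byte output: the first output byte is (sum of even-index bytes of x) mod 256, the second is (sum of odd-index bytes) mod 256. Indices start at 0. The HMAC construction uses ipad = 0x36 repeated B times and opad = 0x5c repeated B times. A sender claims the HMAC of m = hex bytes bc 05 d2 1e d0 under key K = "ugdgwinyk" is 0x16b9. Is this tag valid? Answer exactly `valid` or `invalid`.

Key "ugdgwinyk" = 75 67 64 67 77 69 6e 79 6b is 9 bytes > B = 6, so hash it first: H(key) = 29 b0, then zero-pad to 6 bytes: K' = 29 b0 00 00 00 00.
K' ⊕ ipad = 1f 86 36 36 36 36; K' ⊕ opad = 75 ec 5c 5c 5c 5c.
Inner hash: even-index sum = 745 mod 256 = 233; odd-index sum = 277 mod 256 = 21 → e9 15.
Outer hash (recomputed tag): even-index sum = 534 mod 256 = 22; odd-index sum = 441 mod 256 = 185 → 16 b9.
Recomputed tag = 16b9; claimed = 16b9 → match.

valid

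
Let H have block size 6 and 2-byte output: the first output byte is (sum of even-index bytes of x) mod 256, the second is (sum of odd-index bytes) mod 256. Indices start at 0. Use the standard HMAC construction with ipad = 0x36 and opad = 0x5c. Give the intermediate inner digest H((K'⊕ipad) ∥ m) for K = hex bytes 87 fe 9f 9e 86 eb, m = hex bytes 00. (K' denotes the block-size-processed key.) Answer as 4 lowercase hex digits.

0a4d

Key hex bytes 87 fe 9f 9e 86 eb is exactly B = 6 bytes: K' = 87 fe 9f 9e 86 eb.
K' ⊕ ipad = b1 c8 a9 a8 b0 dd.
Inner input = b1 c8 a9 a8 b0 dd ∥ 00.
Inner hash: even-index sum = 522 mod 256 = 10; odd-index sum = 589 mod 256 = 77 → 0a 4d.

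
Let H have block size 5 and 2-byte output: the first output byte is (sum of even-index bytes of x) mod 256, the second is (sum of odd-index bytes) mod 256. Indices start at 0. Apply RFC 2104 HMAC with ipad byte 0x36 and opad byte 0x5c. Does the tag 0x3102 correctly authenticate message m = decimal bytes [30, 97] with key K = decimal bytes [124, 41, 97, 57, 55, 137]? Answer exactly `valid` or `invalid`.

Key decimal bytes [124, 41, 97, 57, 55, 137] = 7c 29 61 39 37 89 is 6 bytes > B = 5, so hash it first: H(key) = 14 eb, then zero-pad to 5 bytes: K' = 14 eb 00 00 00.
K' ⊕ ipad = 22 dd 36 36 36; K' ⊕ opad = 48 b7 5c 5c 5c.
Inner hash: even-index sum = 239 mod 256 = 239; odd-index sum = 305 mod 256 = 49 → ef 31.
Outer hash (recomputed tag): even-index sum = 305 mod 256 = 49; odd-index sum = 514 mod 256 = 2 → 31 02.
Recomputed tag = 3102; claimed = 3102 → match.

valid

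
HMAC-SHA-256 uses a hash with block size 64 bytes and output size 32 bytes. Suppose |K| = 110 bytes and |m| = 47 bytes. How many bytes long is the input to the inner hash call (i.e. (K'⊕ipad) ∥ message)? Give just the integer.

111

Key is 110 > 64 bytes, so it is hashed to 32 bytes then zero-padded to 64: |K'| = 64.
Inner input = (K'⊕ipad) ∥ m → 64 + 47 = 111 bytes.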